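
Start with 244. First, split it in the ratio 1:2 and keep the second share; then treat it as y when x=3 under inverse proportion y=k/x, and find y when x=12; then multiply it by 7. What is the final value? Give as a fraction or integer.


Start with 244.
Step 1: Split 1:2, second share = 244 * 2/3 = 488/3
Step 2: Inverse prop: k = (488/3)*3; new y = k/12 = 488/3*3/12 = 122/3
Step 3: Multiply by 7: 122/3 * 7 = 854/3
Final result = 854/3

854/3


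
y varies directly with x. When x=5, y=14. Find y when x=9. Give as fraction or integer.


Direct proportion: y = kx
Find k: k = 14/5 = 14/5
Compute y at x=9: y = 14/5 * 9
y = 126/5

126/5


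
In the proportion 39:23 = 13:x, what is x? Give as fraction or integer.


Setting up: 39/23 = 13/x
Cross multiply: 39 * x = 23 * 13
39x = 299
x = 299/39
x = 23/3

23/3


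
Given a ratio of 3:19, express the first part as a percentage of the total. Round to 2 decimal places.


Total parts = 3 + 19 = 22
First part fraction = 3/22
Percentage = (3/22) * 100
= 0.136364 * 100
= 13.64%

13.64


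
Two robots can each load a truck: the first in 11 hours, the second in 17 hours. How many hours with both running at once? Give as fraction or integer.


Rate of A = 1/11 job per hour
Rate of B = 1/17 job per hour
Combined rate = 1/11 + 1/17
Find common denominator: (17 + 11)/(11*17) = 28/187
Combined rate = 28/187 job per hour
Time together = 1 / (28/187) = 187/28 hours

187/28


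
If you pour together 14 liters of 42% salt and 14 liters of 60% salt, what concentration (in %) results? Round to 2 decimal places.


Solute in mixture 1 = 42% of 14 L = 14*42/100 = 147/25 L
Solute in mixture 2 = 60% of 14 L = 14*60/100 = 42/5 L
Total solute = 147/25 + 42/5 = 357/25 L
Total volume = 14 + 14 = 28 L
Final concentration = 357/25/28 * 100 = 51.00%

51.00


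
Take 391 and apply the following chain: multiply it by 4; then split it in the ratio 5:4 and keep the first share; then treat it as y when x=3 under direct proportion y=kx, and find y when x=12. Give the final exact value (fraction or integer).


Start with 391.
Step 1: Multiply by 4: 391 * 4 = 1564
Step 2: Split 5:4, first share = 1564 * 5/9 = 7820/9
Step 3: Direct prop: k = (7820/9)/3; new y = k*12 = 7820/9*12/3 = 31280/9
Final result = 31280/9

31280/9


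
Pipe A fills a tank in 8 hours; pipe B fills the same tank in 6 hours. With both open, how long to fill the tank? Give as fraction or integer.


Rate of A = 1/8 job per hour
Rate of B = 1/6 job per hour
Combined rate = 1/8 + 1/6
Find common denominator: (6 + 8)/(8*6) = 14/48
Combined rate = 7/24 job per hour
Time together = 1 / (7/24) = 24/7 hours

24/7


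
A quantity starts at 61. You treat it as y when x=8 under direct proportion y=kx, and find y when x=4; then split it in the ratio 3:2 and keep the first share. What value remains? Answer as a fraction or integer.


Start with 61.
Step 1: Direct prop: k = (61)/8; new y = k*4 = 61*4/8 = 61/2
Step 2: Split 3:2, first share = 61/2 * 3/5 = 183/10
Final result = 183/10

183/10


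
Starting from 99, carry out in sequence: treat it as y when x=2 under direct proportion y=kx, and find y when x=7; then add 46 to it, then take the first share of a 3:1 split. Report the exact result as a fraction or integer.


Start with 99.
Step 1: Direct prop: k = (99)/2; new y = k*7 = 99*7/2 = 693/2
Step 2: Add 46: 693/2+46=785/2; split 3:1 first = 785/2*3/4 = 2355/8
Final result = 2355/8

2355/8


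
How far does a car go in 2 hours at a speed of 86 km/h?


Using distance = speed * time
Speed = 86 km/h
Time = 2 hours
Distance = 86 * 2
= 172 km

172


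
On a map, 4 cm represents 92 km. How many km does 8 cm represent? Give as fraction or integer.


Map scale: 4 cm = 92 km
Measured distance on map = 8 cm
Set up proportion: 8 * 92 / 4
= 736 / 4
= 184 km

184


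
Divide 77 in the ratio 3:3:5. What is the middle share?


Ratio = 3:3:5
Total parts = 3 + 3 + 5 = 11
Value per part = 77 / 11 = 7
First share = 3 * 7 = 21
Middle share = 3 * 7 = 21
Third share = 5 * 7 = 35

21


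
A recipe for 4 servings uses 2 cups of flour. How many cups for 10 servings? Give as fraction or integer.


Original: 2 cups for 4 servings
Target servings = 10
Scaling factor = 10/4
New amount = 2 * 10/4
= 20/4
= 5 cups

5


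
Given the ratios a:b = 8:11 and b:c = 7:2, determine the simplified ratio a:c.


Given a:b = 8:11 and b:c = 7:2
Make b consistent. Multiply first ratio by 7: a:b = 56:77
Multiply second ratio by 11: b:c = 77:22
Now b = 77 in both, so a:b:c = 56:77:22
Therefore a:c = 56:22
Simplify by GCD: a:c = 28:11

28:11


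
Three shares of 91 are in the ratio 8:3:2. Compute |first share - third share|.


Total parts = 8 + 3 + 2 = 13
Value per part = 91 / 13 = 7
Shares: 8*7=56, 3*7=21, 2*7=14
First share = 56, third share = 14
Difference = |56 - 14| = 42

42


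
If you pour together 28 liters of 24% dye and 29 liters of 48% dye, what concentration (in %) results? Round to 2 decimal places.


Solute in mixture 1 = 24% of 28 L = 28*24/100 = 168/25 L
Solute in mixture 2 = 48% of 29 L = 29*48/100 = 348/25 L
Total solute = 168/25 + 348/25 = 516/25 L
Total volume = 28 + 29 = 57 L
Final concentration = 516/25/57 * 100 = 36.21%

36.21


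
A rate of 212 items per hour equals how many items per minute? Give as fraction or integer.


Converting from per hour to per minute
Rate = 212 items per hour
Divide by 60: 212/60
= 53/15 items per minute

53/15


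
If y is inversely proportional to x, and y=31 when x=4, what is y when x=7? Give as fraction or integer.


Inverse proportion: y = k/x
Find k: k = 4 * 31 = 124
Compute y at x=7: y = 124/7
y = 124/7

124/7


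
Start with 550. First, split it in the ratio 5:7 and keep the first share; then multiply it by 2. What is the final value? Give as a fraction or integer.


Start with 550.
Step 1: Split 5:7, first share = 550 * 5/12 = 1375/6
Step 2: Multiply by 2: 1375/6 * 2 = 1375/3
Final result = 1375/3

1375/3


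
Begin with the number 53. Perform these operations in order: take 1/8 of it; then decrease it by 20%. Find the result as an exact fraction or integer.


Start with 53.
Step 1: Take 1/8: 53 * 1/8 = 53/8
Step 2: Decrease by 20%: 53/8 * 80/100 = 53/10
Final result = 53/10

53/10


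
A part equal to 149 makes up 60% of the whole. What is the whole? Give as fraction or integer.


Given: 149 is 60% of the whole
Set up: 149 = 60/100 * whole
whole = 149 * 100 / 60
whole = 14900 / 60
whole = 745/3

745/3


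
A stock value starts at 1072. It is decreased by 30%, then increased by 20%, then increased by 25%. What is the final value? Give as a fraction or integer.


Start: 1072
Step 1: decrease by 30% => multiply by 70/100
  1072 * 70/100 = 3752/5
Step 2: increase by 20% => multiply by 120/100
  3752/5 * 120/100 = 22512/25
Step 3: increase by 25% => multiply by 125/100
  22512/25 * 125/100 = 5628/5
Final value = 5628/5

5628/5


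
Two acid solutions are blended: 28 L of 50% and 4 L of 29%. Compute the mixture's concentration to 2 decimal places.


Solute in mixture 1 = 50% of 28 L = 28*50/100 = 14 L
Solute in mixture 2 = 29% of 4 L = 4*29/100 = 29/25 L
Total solute = 14 + 29/25 = 379/25 L
Total volume = 28 + 4 = 32 L
Final concentration = 379/25/32 * 100 = 47.38%

47.38


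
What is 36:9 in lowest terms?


Find GCD(36, 9)
GCD = 9
Divide both by 9: 36/9 = 4, 9/9 = 1
Simplified ratio = 4:1

4:1


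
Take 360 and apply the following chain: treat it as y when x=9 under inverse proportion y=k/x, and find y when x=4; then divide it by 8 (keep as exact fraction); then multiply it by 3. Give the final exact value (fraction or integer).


Start with 360.
Step 1: Inverse prop: k = (360)*9; new y = k/4 = 360*9/4 = 810
Step 2: Divide by 8: 810 / 8 = 405/4
Step 3: Multiply by 3: 405/4 * 3 = 1215/4
Final result = 1215/4

1215/4


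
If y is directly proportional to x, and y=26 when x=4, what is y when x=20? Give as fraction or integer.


Direct proportion: y = kx
Find k: k = 26/4 = 13/2
Compute y at x=20: y = 13/2 * 20
y = 130

130


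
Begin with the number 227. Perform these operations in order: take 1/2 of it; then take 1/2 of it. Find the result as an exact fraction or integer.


Start with 227.
Step 1: Take 1/2: 227 * 1/2 = 227/2
Step 2: Take 1/2: 227/2 * 1/2 = 227/4
Final result = 227/4

227/4


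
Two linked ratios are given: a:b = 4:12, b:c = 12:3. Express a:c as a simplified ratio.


Given a:b = 4:12 and b:c = 12:3
Make b consistent. Multiply first ratio by 12: a:b = 48:144
Multiply second ratio by 12: b:c = 144:36
Now b = 144 in both, so a:b:c = 48:144:36
Therefore a:c = 48:36
Simplify by GCD: a:c = 4:3

4:3


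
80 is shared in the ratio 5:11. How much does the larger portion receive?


Total parts = 5 + 11 = 16
Value per part = 80 / 16 = 5
First share = 5 * 5 = 25
Second share = 11 * 5 = 55
Larger share = 55

55


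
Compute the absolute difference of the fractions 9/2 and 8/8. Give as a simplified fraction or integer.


Simplify: 9/2 = 9/2 and 8/8 = 1
Find common denominator: LCD = 2
Convert: 9/2 and 2/2
Difference = |9 - 2|/2 = 7/2
Simplified = 7/2

7/2


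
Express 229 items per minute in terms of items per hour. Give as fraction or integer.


Converting from per minute to per hour
Rate = 229 items per minute
Multiply by 60: 229 * 60
= 13740 items per hour

13740


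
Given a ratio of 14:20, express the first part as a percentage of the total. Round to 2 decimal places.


Total parts = 14 + 20 = 34
First part fraction = 14/34
Percentage = (14/34) * 100
= 0.411765 * 100
= 41.18%

41.18


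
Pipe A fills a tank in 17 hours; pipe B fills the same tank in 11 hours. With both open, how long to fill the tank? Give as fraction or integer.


Rate of A = 1/17 job per hour
Rate of B = 1/11 job per hour
Combined rate = 1/17 + 1/11
Find common denominator: (11 + 17)/(17*11) = 28/187
Combined rate = 28/187 job per hour
Time together = 1 / (28/187) = 187/28 hours

187/28


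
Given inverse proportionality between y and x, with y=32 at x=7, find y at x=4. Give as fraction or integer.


Inverse proportion: y = k/x
Find k: k = 7 * 32 = 224
Compute y at x=4: y = 224/4
y = 56

56


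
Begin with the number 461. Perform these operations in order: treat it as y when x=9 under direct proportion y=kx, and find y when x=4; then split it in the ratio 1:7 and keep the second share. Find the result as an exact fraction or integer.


Start with 461.
Step 1: Direct prop: k = (461)/9; new y = k*4 = 461*4/9 = 1844/9
Step 2: Split 1:7, second share = 1844/9 * 7/8 = 3227/18
Final result = 3227/18

3227/18


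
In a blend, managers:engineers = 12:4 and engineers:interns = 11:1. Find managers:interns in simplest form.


Given a:b = 12:4 and b:c = 11:1
Make b consistent. Multiply first ratio by 11: a:b = 132:44
Multiply second ratio by 4: b:c = 44:4
Now b = 44 in both, so a:b:c = 132:44:4
Therefore a:c = 132:4
Simplify by GCD: a:c = 33:1

33:1


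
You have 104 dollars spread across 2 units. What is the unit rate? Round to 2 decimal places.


Total dollars = 104
Number of units = 2
Unit rate = 104 / 2
= 52 dollars per unit

52


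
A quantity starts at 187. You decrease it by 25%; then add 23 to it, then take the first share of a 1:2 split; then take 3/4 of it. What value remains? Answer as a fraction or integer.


Start with 187.
Step 1: Decrease by 25%: 187 * 75/100 = 561/4
Step 2: Add 23: 561/4+23=653/4; split 1:2 first = 653/4*1/3 = 653/12
Step 3: Take 3/4: 653/12 * 3/4 = 653/16
Final result = 653/16

653/16


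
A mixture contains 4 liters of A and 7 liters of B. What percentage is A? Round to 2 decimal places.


Volume of A = 4 L
Volume of B = 7 L
Total volume = 4 + 7 = 11 L
Percentage of A = (4/11) * 100
= 36.36%

36.36


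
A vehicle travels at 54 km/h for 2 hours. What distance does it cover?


Using distance = speed * time
Speed = 54 km/h
Time = 2 hours
Distance = 54 * 2
= 108 km

108


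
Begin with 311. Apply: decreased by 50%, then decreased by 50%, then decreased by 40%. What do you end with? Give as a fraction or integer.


Start: 311
Step 1: decrease by 50% => multiply by 50/100
  311 * 50/100 = 311/2
Step 2: decrease by 50% => multiply by 50/100
  311/2 * 50/100 = 311/4
Step 3: decrease by 40% => multiply by 60/100
  311/4 * 60/100 = 933/20
Final value = 933/20

933/20


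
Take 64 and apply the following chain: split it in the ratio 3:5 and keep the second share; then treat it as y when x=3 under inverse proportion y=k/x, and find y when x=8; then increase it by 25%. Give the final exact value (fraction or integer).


Start with 64.
Step 1: Split 3:5, second share = 64 * 5/8 = 40
Step 2: Inverse prop: k = (40)*3; new y = k/8 = 40*3/8 = 15
Step 3: Increase by 25%: 15 * 125/100 = 75/4
Final result = 75/4

75/4


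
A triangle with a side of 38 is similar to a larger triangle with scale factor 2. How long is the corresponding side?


Similar triangles have proportional sides
Scale factor = 2
Smaller side = 38
Corresponding larger side = 38 * 2
= 76

76


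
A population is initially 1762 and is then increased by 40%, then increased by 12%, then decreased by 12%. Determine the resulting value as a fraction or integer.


Start: 1762
Step 1: increase by 40% => multiply by 140/100
  1762 * 140/100 = 12334/5
Step 2: increase by 12% => multiply by 112/100
  12334/5 * 112/100 = 345352/125
Step 3: decrease by 12% => multiply by 88/100
  345352/125 * 88/100 = 7597744/3125
Final value = 7597744/3125

7597744/3125


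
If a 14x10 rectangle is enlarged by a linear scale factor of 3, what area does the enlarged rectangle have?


Original dimensions: 14 x 10
Enlargement factor = 3
New width = 14 * 3 = 42
New height = 10 * 3 = 30
New area = 42 * 30 = 1260

1260


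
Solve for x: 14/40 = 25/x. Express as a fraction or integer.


Setting up: 14/40 = 25/x
Cross multiply: 14 * x = 40 * 25
14x = 1000
x = 1000/14
x = 500/7

500/7


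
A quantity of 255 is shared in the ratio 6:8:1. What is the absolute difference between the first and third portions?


Total parts = 6 + 8 + 1 = 15
Value per part = 255 / 15 = 17
Shares: 6*17=102, 8*17=136, 1*17=17
First share = 102, third share = 17
Difference = |102 - 17| = 85

85


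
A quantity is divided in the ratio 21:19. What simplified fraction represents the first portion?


Total parts = 21 + 19 = 40
First part fraction = 21/40
Simplify: 21/40 = 21/40

21/40


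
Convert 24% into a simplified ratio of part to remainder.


Part = 24%, Remainder = 76%
Ratio = 24:76
GCD(24, 76) = 4
Simplify: 6:19 = 6:19

6:19


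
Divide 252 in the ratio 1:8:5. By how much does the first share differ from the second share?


Total parts = 1 + 8 + 5 = 14
Value per part = 252 / 14 = 18
Shares: 1*18=18, 8*18=144, 5*18=90
First share = 18, second share = 144
Difference = |18 - 144| = 126

126


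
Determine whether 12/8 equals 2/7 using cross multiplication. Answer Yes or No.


Cross multiply to check 12/8 = 2/7
Left cross product: 12 * 7 = 84
Right cross product: 8 * 2 = 16
84 != 16
Not equal, so proportions differ => No

No


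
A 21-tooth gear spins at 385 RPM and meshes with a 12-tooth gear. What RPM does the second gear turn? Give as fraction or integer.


Gear ratio: teeth_A * RPM_A = teeth_B * RPM_B
21 * 385 = 12 * RPM_B
8085 = 12 * RPM_B
RPM_B = 8085 / 12
RPM_B = 2695/4

2695/4


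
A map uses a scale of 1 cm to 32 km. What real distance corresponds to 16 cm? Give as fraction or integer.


Map scale: 1 cm = 32 km
Measured distance on map = 16 cm
Set up proportion: 16 * 32 / 1
= 512 / 1
= 512 km

512


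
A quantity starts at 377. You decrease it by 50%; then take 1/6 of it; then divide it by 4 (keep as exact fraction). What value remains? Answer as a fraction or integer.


Start with 377.
Step 1: Decrease by 50%: 377 * 50/100 = 377/2
Step 2: Take 1/6: 377/2 * 1/6 = 377/12
Step 3: Divide by 4: 377/12 / 4 = 377/48
Final result = 377/48

377/48


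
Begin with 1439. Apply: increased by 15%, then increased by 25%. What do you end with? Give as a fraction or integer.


Start: 1439
Step 1: increase by 15% => multiply by 115/100
  1439 * 115/100 = 33097/20
Step 2: increase by 25% => multiply by 125/100
  33097/20 * 125/100 = 33097/16
Final value = 33097/16

33097/16


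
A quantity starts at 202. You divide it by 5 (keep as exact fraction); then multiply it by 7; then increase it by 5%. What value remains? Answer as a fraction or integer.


Start with 202.
Step 1: Divide by 5: 202 / 5 = 202/5
Step 2: Multiply by 7: 202/5 * 7 = 1414/5
Step 3: Increase by 5%: 1414/5 * 105/100 = 14847/50
Final result = 14847/50

14847/50


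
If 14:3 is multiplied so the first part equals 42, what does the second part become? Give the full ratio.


Original ratio: 14:3
First term target: 42
Scale factor = 42 / 14 = 3
Multiply second term: 3 * 3 = 9
Equivalent ratio = 42:9

42:9


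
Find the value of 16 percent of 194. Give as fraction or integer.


Compute 16% of 194
Convert percentage: 16% = 16/100
Multiply: 194 * 16/100
= 3104/100
= 776/25

776/25


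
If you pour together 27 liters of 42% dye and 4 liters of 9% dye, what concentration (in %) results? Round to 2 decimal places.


Solute in mixture 1 = 42% of 27 L = 27*42/100 = 567/50 L
Solute in mixture 2 = 9% of 4 L = 4*9/100 = 9/25 L
Total solute = 567/50 + 9/25 = 117/10 L
Total volume = 27 + 4 = 31 L
Final concentration = 117/10/31 * 100 = 37.74%

37.74


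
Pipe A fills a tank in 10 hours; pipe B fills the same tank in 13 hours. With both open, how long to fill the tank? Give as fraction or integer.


Rate of A = 1/10 job per hour
Rate of B = 1/13 job per hour
Combined rate = 1/10 + 1/13
Find common denominator: (13 + 10)/(10*13) = 23/130
Combined rate = 23/130 job per hour
Time together = 1 / (23/130) = 130/23 hours

130/23


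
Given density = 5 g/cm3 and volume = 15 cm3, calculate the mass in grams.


Using mass = density * volume
Density = 5 g/cm3
Volume = 15 cm3
Mass = 5 * 15
= 75 g

75


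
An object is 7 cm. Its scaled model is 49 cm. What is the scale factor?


Original length = 7 cm
Scaled length = 49 cm
Scale factor = 49 / 7
= 7

7


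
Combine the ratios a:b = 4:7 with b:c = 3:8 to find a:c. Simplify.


Given a:b = 4:7 and b:c = 3:8
Make b consistent. Multiply first ratio by 3: a:b = 12:21
Multiply second ratio by 7: b:c = 21:56
Now b = 21 in both, so a:b:c = 12:21:56
Therefore a:c = 12:56
Simplify by GCD: a:c = 3:14

3:14


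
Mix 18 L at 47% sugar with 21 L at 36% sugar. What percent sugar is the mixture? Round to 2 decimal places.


Solute in mixture 1 = 47% of 18 L = 18*47/100 = 423/50 L
Solute in mixture 2 = 36% of 21 L = 21*36/100 = 189/25 L
Total solute = 423/50 + 189/25 = 801/50 L
Total volume = 18 + 21 = 39 L
Final concentration = 801/50/39 * 100 = 41.08%

41.08


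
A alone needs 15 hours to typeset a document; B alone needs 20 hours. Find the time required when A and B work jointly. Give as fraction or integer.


Rate of A = 1/15 job per hour
Rate of B = 1/20 job per hour
Combined rate = 1/15 + 1/20
Find common denominator: (20 + 15)/(15*20) = 35/300
Combined rate = 7/60 job per hour
Time together = 1 / (7/60) = 60/7 hours

60/7


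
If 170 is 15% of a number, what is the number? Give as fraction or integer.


Given: 170 is 15% of the whole
Set up: 170 = 15/100 * whole
whole = 170 * 100 / 15
whole = 17000 / 15
whole = 3400/3

3400/3


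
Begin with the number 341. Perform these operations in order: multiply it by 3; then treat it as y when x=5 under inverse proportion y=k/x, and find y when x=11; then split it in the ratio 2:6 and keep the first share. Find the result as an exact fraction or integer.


Start with 341.
Step 1: Multiply by 3: 341 * 3 = 1023
Step 2: Inverse prop: k = (1023)*5; new y = k/11 = 1023*5/11 = 465
Step 3: Split 2:6, first share = 465 * 2/8 = 465/4
Final result = 465/4

465/4


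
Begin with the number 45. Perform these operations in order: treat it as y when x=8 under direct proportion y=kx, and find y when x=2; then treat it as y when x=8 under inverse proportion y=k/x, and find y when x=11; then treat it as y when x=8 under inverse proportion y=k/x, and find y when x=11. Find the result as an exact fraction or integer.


Start with 45.
Step 1: Direct prop: k = (45)/8; new y = k*2 = 45*2/8 = 45/4
Step 2: Inverse prop: k = (45/4)*8; new y = k/11 = 45/4*8/11 = 90/11
Step 3: Inverse prop: k = (90/11)*8; new y = k/11 = 90/11*8/11 = 720/121
Final result = 720/121

720/121


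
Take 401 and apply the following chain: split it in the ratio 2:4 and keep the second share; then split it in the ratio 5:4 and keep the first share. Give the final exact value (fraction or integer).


Start with 401.
Step 1: Split 2:4, second share = 401 * 4/6 = 802/3
Step 2: Split 5:4, first share = 802/3 * 5/9 = 4010/27
Final result = 4010/27

4010/27


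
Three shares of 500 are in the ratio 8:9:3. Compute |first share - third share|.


Total parts = 8 + 9 + 3 = 20
Value per part = 500 / 20 = 25
Shares: 8*25=200, 9*25=225, 3*25=75
First share = 200, third share = 75
Difference = |200 - 75| = 125

125


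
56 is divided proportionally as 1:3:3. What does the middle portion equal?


Ratio = 1:3:3
Total parts = 1 + 3 + 3 = 7
Value per part = 56 / 7 = 8
First share = 1 * 8 = 8
Middle share = 3 * 8 = 24
Third share = 3 * 8 = 24

24


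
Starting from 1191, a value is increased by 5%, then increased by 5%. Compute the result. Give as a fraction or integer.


Start: 1191
Step 1: increase by 5% => multiply by 105/100
  1191 * 105/100 = 25011/20
Step 2: increase by 5% => multiply by 105/100
  25011/20 * 105/100 = 525231/400
Final value = 525231/400

525231/400


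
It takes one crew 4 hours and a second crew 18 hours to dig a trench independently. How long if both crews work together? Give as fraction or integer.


Rate of A = 1/4 job per hour
Rate of B = 1/18 job per hour
Combined rate = 1/4 + 1/18
Find common denominator: (18 + 4)/(4*18) = 22/72
Combined rate = 11/36 job per hour
Time together = 1 / (11/36) = 36/11 hours

36/11


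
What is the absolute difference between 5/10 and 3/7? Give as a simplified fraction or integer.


Simplify: 5/10 = 1/2 and 3/7 = 3/7
Find common denominator: LCD = 14
Convert: 7/14 and 6/14
Difference = |7 - 6|/14 = 1/14
Simplified = 1/14

1/14


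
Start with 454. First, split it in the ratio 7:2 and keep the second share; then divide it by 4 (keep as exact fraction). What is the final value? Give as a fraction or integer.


Start with 454.
Step 1: Split 7:2, second share = 454 * 2/9 = 908/9
Step 2: Divide by 4: 908/9 / 4 = 227/9
Final result = 227/9

227/9


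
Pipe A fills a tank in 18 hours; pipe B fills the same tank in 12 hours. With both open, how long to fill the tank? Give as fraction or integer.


Rate of A = 1/18 job per hour
Rate of B = 1/12 job per hour
Combined rate = 1/18 + 1/12
Find common denominator: (12 + 18)/(18*12) = 30/216
Combined rate = 5/36 job per hour
Time together = 1 / (5/36) = 36/5 hours

36/5


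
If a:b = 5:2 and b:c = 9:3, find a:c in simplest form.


Given a:b = 5:2 and b:c = 9:3
Make b consistent. Multiply first ratio by 9: a:b = 45:18
Multiply second ratio by 2: b:c = 18:6
Now b = 18 in both, so a:b:c = 45:18:6
Therefore a:c = 45:6
Simplify by GCD: a:c = 15:2

15:2


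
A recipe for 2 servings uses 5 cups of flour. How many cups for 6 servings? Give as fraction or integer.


Original: 5 cups for 2 servings
Target servings = 6
Scaling factor = 6/2
New amount = 5 * 6/2
= 30/2
= 15 cups

15


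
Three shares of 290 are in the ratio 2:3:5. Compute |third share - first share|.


Total parts = 2 + 3 + 5 = 10
Value per part = 290 / 10 = 29
Shares: 2*29=58, 3*29=87, 5*29=145
Third share = 145, first share = 58
Difference = |145 - 58| = 87

87


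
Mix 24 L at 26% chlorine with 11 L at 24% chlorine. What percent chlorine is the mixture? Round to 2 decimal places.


Solute in mixture 1 = 26% of 24 L = 24*26/100 = 156/25 L
Solute in mixture 2 = 24% of 11 L = 11*24/100 = 66/25 L
Total solute = 156/25 + 66/25 = 222/25 L
Total volume = 24 + 11 = 35 L
Final concentration = 222/25/35 * 100 = 25.37%

25.37


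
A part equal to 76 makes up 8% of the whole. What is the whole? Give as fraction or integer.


Given: 76 is 8% of the whole
Set up: 76 = 8/100 * whole
whole = 76 * 100 / 8
whole = 7600 / 8
whole = 950

950


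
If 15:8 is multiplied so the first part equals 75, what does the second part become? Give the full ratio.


Original ratio: 15:8
First term target: 75
Scale factor = 75 / 15 = 5
Multiply second term: 8 * 5 = 40
Equivalent ratio = 75:40

75:40


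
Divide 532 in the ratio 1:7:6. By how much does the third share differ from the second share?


Total parts = 1 + 7 + 6 = 14
Value per part = 532 / 14 = 38
Shares: 1*38=38, 7*38=266, 6*38=228
Third share = 228, second share = 266
Difference = |228 - 266| = 38

38


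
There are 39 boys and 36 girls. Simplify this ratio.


Find GCD(39, 36)
GCD = 3
Divide both by 3: 39/3 = 13, 36/3 = 12
Simplified ratio = 13:12

13:12


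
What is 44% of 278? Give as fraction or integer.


Compute 44% of 278
Convert percentage: 44% = 44/100
Multiply: 278 * 44/100
= 12232/100
= 3058/25

3058/25


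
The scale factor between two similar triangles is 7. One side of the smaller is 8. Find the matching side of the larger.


Similar triangles have proportional sides
Scale factor = 7
Smaller side = 8
Corresponding larger side = 8 * 7
= 56

56


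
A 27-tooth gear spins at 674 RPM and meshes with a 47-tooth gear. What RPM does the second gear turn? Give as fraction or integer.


Gear ratio: teeth_A * RPM_A = teeth_B * RPM_B
27 * 674 = 47 * RPM_B
18198 = 47 * RPM_B
RPM_B = 18198 / 47
RPM_B = 18198/47

18198/47


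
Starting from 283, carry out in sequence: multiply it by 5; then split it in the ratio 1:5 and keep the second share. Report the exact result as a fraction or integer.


Start with 283.
Step 1: Multiply by 5: 283 * 5 = 1415
Step 2: Split 1:5, second share = 1415 * 5/6 = 7075/6
Final result = 7075/6

7075/6


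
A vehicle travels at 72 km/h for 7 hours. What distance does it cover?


Using distance = speed * time
Speed = 72 km/h
Time = 7 hours
Distance = 72 * 7
= 504 km

504


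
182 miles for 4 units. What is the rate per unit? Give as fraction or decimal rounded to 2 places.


Total miles = 182
Number of units = 4
Unit rate = 182 / 4
= 45.50 miles per unit

45.50


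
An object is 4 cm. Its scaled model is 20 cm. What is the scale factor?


Original length = 4 cm
Scaled length = 20 cm
Scale factor = 20 / 4
= 5

5


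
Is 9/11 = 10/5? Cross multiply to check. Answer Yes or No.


Cross multiply to check 9/11 = 10/5
Left cross product: 9 * 5 = 45
Right cross product: 11 * 10 = 110
45 != 110
Not equal, so proportions differ => No

No


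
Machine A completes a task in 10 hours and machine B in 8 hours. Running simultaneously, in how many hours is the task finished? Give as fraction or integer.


Rate of A = 1/10 job per hour
Rate of B = 1/8 job per hour
Combined rate = 1/10 + 1/8
Find common denominator: (8 + 10)/(10*8) = 18/80
Combined rate = 9/40 job per hour
Time together = 1 / (9/40) = 40/9 hours

40/9


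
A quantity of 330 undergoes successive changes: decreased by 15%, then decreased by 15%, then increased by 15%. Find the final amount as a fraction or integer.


Start: 330
Step 1: decrease by 15% => multiply by 85/100
  330 * 85/100 = 561/2
Step 2: decrease by 15% => multiply by 85/100
  561/2 * 85/100 = 9537/40
Step 3: increase by 15% => multiply by 115/100
  9537/40 * 115/100 = 219351/800
Final value = 219351/800

219351/800


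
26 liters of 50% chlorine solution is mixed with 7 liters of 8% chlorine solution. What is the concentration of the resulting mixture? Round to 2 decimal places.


Solute in mixture 1 = 50% of 26 L = 26*50/100 = 13 L
Solute in mixture 2 = 8% of 7 L = 7*8/100 = 14/25 L
Total solute = 13 + 14/25 = 339/25 L
Total volume = 26 + 7 = 33 L
Final concentration = 339/25/33 * 100 = 41.09%

41.09


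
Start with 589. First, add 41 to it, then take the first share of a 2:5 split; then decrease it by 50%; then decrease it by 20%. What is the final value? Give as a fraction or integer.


Start with 589.
Step 1: Add 41: 589+41=630; split 2:5 first = 630*2/7 = 180
Step 2: Decrease by 50%: 180 * 50/100 = 90
Step 3: Decrease by 20%: 90 * 80/100 = 72
Final result = 72

72


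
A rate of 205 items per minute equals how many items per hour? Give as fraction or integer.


Converting from per minute to per hour
Rate = 205 items per minute
Multiply by 60: 205 * 60
= 12300 items per hour

12300


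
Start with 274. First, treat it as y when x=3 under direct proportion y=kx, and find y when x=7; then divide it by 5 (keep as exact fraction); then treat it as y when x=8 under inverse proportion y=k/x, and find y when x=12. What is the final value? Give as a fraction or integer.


Start with 274.
Step 1: Direct prop: k = (274)/3; new y = k*7 = 274*7/3 = 1918/3
Step 2: Divide by 5: 1918/3 / 5 = 1918/15
Step 3: Inverse prop: k = (1918/15)*8; new y = k/12 = 1918/15*8/12 = 3836/45
Final result = 3836/45

3836/45


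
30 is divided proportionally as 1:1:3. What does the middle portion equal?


Ratio = 1:1:3
Total parts = 1 + 1 + 3 = 5
Value per part = 30 / 5 = 6
First share = 1 * 6 = 6
Middle share = 1 * 6 = 6
Third share = 3 * 6 = 18

6


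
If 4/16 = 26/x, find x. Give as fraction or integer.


Setting up: 4/16 = 26/x
Cross multiply: 4 * x = 16 * 26
4x = 416
x = 416/4
x = 104

104


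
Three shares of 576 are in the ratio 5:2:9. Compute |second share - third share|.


Total parts = 5 + 2 + 9 = 16
Value per part = 576 / 16 = 36
Shares: 5*36=180, 2*36=72, 9*36=324
Second share = 72, third share = 324
Difference = |72 - 324| = 252

252


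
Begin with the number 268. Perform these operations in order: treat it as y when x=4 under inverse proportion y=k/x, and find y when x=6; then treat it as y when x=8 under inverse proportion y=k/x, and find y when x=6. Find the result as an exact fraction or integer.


Start with 268.
Step 1: Inverse prop: k = (268)*4; new y = k/6 = 268*4/6 = 536/3
Step 2: Inverse prop: k = (536/3)*8; new y = k/6 = 536/3*8/6 = 2144/9
Final result = 2144/9

2144/9


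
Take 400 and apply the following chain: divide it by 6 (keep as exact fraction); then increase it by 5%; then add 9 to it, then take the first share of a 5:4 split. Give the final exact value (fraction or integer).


Start with 400.
Step 1: Divide by 6: 400 / 6 = 200/3
Step 2: Increase by 5%: 200/3 * 105/100 = 70
Step 3: Add 9: 70+9=79; split 5:4 first = 79*5/9 = 395/9
Final result = 395/9

395/9


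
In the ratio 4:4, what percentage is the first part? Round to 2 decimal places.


Total parts = 4 + 4 = 8
First part fraction = 4/8
Percentage = (4/8) * 100
= 0.5 * 100
= 50.00%

50.00


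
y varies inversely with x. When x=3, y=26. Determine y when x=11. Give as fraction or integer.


Inverse proportion: y = k/x
Find k: k = 3 * 26 = 78
Compute y at x=11: y = 78/11
y = 78/11

78/11


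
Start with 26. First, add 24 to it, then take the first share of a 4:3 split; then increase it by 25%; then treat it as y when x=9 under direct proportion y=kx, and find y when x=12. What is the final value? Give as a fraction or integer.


Start with 26.
Step 1: Add 24: 26+24=50; split 4:3 first = 50*4/7 = 200/7
Step 2: Increase by 25%: 200/7 * 125/100 = 250/7
Step 3: Direct prop: k = (250/7)/9; new y = k*12 = 250/7*12/9 = 1000/21
Final result = 1000/21

1000/21


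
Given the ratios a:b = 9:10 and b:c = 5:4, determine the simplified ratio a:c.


Given a:b = 9:10 and b:c = 5:4
Make b consistent. Multiply first ratio by 5: a:b = 45:50
Multiply second ratio by 10: b:c = 50:40
Now b = 50 in both, so a:b:c = 45:50:40
Therefore a:c = 45:40
Simplify by GCD: a:c = 9:8

9:8


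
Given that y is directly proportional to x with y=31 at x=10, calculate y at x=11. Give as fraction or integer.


Direct proportion: y = kx
Find k: k = 31/10 = 31/10
Compute y at x=11: y = 31/10 * 11
y = 341/10

341/10


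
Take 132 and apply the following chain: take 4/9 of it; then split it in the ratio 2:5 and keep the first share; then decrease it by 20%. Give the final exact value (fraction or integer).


Start with 132.
Step 1: Take 4/9: 132 * 4/9 = 176/3
Step 2: Split 2:5, first share = 176/3 * 2/7 = 352/21
Step 3: Decrease by 20%: 352/21 * 80/100 = 1408/105
Final result = 1408/105

1408/105


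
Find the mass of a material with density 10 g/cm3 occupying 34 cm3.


Using mass = density * volume
Density = 10 g/cm3
Volume = 34 cm3
Mass = 10 * 34
= 340 g

340


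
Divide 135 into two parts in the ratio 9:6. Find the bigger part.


Total parts = 9 + 6 = 15
Value per part = 135 / 15 = 9
First share = 9 * 9 = 81
Second share = 6 * 9 = 54
Larger share = 81

81


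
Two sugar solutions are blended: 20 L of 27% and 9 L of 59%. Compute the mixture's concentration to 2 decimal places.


Solute in mixture 1 = 27% of 20 L = 20*27/100 = 27/5 L
Solute in mixture 2 = 59% of 9 L = 9*59/100 = 531/100 L
Total solute = 27/5 + 531/100 = 1071/100 L
Total volume = 20 + 9 = 29 L
Final concentration = 1071/100/29 * 100 = 36.93%

36.93


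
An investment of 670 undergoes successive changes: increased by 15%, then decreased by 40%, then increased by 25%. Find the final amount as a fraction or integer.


Start: 670
Step 1: increase by 15% => multiply by 115/100
  670 * 115/100 = 1541/2
Step 2: decrease by 40% => multiply by 60/100
  1541/2 * 60/100 = 4623/10
Step 3: increase by 25% => multiply by 125/100
  4623/10 * 125/100 = 4623/8
Final value = 4623/8

4623/8


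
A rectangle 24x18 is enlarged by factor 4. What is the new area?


Original dimensions: 24 x 18
Enlargement factor = 4
New width = 24 * 4 = 96
New height = 18 * 4 = 72
New area = 96 * 72 = 6912

6912


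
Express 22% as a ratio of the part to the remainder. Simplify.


Part = 22%, Remainder = 78%
Ratio = 22:78
GCD(22, 78) = 2
Simplify: 11:39 = 11:39

11:39


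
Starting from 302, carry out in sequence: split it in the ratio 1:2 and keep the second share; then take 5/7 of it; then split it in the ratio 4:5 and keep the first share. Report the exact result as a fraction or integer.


Start with 302.
Step 1: Split 1:2, second share = 302 * 2/3 = 604/3
Step 2: Take 5/7: 604/3 * 5/7 = 3020/21
Step 3: Split 4:5, first share = 3020/21 * 4/9 = 12080/189
Final result = 12080/189

12080/189


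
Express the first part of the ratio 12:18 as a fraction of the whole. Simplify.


Total parts = 12 + 18 = 30
First part fraction = 12/30
Simplify: 12/30 = 2/5

2/5


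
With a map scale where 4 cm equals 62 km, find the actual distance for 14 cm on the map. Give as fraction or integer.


Map scale: 4 cm = 62 km
Measured distance on map = 14 cm
Set up proportion: 14 * 62 / 4
= 868 / 4
= 217 km

217


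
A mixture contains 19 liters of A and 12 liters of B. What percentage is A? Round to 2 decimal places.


Volume of A = 19 L
Volume of B = 12 L
Total volume = 19 + 12 = 31 L
Percentage of A = (19/31) * 100
= 61.29%

61.29


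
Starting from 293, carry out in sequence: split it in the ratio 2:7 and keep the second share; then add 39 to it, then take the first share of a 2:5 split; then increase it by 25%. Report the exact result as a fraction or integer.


Start with 293.
Step 1: Split 2:7, second share = 293 * 7/9 = 2051/9
Step 2: Add 39: 2051/9+39=2402/9; split 2:5 first = 2402/9*2/7 = 4804/63
Step 3: Increase by 25%: 4804/63 * 125/100 = 6005/63
Final result = 6005/63

6005/63


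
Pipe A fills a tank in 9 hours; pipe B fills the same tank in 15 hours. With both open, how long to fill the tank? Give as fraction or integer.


Rate of A = 1/9 job per hour
Rate of B = 1/15 job per hour
Combined rate = 1/9 + 1/15
Find common denominator: (15 + 9)/(9*15) = 24/135
Combined rate = 8/45 job per hour
Time together = 1 / (8/45) = 45/8 hours

45/8


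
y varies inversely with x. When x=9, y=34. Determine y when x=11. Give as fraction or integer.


Inverse proportion: y = k/x
Find k: k = 9 * 34 = 306
Compute y at x=11: y = 306/11
y = 306/11

306/11


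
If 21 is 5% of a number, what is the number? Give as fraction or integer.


Given: 21 is 5% of the whole
Set up: 21 = 5/100 * whole
whole = 21 * 100 / 5
whole = 2100 / 5
whole = 420

420


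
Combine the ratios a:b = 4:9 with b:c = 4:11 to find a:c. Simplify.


Given a:b = 4:9 and b:c = 4:11
Make b consistent. Multiply first ratio by 4: a:b = 16:36
Multiply second ratio by 9: b:c = 36:99
Now b = 36 in both, so a:b:c = 16:36:99
Therefore a:c = 16:99
Simplify by GCD: a:c = 16:99

16:99


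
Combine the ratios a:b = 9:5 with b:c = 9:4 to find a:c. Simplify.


Given a:b = 9:5 and b:c = 9:4
Make b consistent. Multiply first ratio by 9: a:b = 81:45
Multiply second ratio by 5: b:c = 45:20
Now b = 45 in both, so a:b:c = 81:45:20
Therefore a:c = 81:20
Simplify by GCD: a:c = 81:20

81:20


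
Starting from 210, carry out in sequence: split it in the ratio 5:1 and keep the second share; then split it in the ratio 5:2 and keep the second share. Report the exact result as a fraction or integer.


Start with 210.
Step 1: Split 5:1, second share = 210 * 1/6 = 35
Step 2: Split 5:2, second share = 35 * 2/7 = 10
Final result = 10

10


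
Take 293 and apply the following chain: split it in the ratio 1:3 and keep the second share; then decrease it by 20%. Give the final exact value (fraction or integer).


Start with 293.
Step 1: Split 1:3, second share = 293 * 3/4 = 879/4
Step 2: Decrease by 20%: 879/4 * 80/100 = 879/5
Final result = 879/5

879/5


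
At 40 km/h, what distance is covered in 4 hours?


Using distance = speed * time
Speed = 40 km/h
Time = 4 hours
Distance = 40 * 4
= 160 km

160


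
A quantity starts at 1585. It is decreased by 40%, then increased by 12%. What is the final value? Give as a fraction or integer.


Start: 1585
Step 1: decrease by 40% => multiply by 60/100
  1585 * 60/100 = 951
Step 2: increase by 12% => multiply by 112/100
  951 * 112/100 = 26628/25
Final value = 26628/25

26628/25


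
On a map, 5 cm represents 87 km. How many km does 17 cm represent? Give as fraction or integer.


Map scale: 5 cm = 87 km
Measured distance on map = 17 cm
Set up proportion: 17 * 87 / 5
= 1479 / 5
= 1479/5 km

1479/5


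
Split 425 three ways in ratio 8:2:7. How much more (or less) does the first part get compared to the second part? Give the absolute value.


Total parts = 8 + 2 + 7 = 17
Value per part = 425 / 17 = 25
Shares: 8*25=200, 2*25=50, 7*25=175
First share = 200, second share = 50
Difference = |200 - 50| = 150

150


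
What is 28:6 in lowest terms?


Find GCD(28, 6)
GCD = 2
Divide both by 2: 28/2 = 14, 6/2 = 3
Simplified ratio = 14:3

14:3


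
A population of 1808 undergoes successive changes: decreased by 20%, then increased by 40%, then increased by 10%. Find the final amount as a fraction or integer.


Start: 1808
Step 1: decrease by 20% => multiply by 80/100
  1808 * 80/100 = 7232/5
Step 2: increase by 40% => multiply by 140/100
  7232/5 * 140/100 = 50624/25
Step 3: increase by 10% => multiply by 110/100
  50624/25 * 110/100 = 278432/125
Final value = 278432/125

278432/125


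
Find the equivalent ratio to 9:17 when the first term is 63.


Original ratio: 9:17
First term target: 63
Scale factor = 63 / 9 = 7
Multiply second term: 17 * 7 = 119
Equivalent ratio = 63:119

63:119


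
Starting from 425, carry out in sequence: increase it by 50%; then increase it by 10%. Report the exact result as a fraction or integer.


Start with 425.
Step 1: Increase by 50%: 425 * 150/100 = 1275/2
Step 2: Increase by 10%: 1275/2 * 110/100 = 2805/4
Final result = 2805/4

2805/4
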